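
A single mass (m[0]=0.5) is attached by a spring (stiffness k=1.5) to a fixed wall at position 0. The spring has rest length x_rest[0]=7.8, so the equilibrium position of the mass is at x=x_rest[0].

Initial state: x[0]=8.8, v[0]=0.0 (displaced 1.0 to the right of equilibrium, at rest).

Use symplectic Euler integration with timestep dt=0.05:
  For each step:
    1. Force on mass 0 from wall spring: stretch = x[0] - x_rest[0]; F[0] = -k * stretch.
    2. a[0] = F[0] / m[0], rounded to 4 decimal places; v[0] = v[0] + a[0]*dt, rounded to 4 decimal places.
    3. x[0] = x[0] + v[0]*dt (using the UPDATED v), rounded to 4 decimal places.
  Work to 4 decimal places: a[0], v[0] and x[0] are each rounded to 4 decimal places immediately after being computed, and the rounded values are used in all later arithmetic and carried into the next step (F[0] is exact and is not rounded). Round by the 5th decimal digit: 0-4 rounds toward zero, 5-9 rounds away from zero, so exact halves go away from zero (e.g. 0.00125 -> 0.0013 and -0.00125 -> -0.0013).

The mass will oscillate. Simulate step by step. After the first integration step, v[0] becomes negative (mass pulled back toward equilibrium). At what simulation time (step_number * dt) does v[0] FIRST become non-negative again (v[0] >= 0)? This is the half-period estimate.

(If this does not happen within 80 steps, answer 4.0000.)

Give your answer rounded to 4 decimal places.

Answer: 1.8500

Derivation:
Step 0: x=[8.8000] v=[0.0000]
Step 1: x=[8.7925] v=[-0.1500]
Step 2: x=[8.7776] v=[-0.2989]
Step 3: x=[8.7553] v=[-0.4455]
Step 4: x=[8.7259] v=[-0.5888]
Step 5: x=[8.6895] v=[-0.7277]
Step 6: x=[8.6464] v=[-0.8611]
Step 7: x=[8.5970] v=[-0.9881]
Step 8: x=[8.5416] v=[-1.1077]
Step 9: x=[8.4807] v=[-1.2189]
Step 10: x=[8.4147] v=[-1.3210]
Step 11: x=[8.3440] v=[-1.4132]
Step 12: x=[8.2693] v=[-1.4948]
Step 13: x=[8.1910] v=[-1.5652]
Step 14: x=[8.1098] v=[-1.6239]
Step 15: x=[8.0263] v=[-1.6704]
Step 16: x=[7.9411] v=[-1.7043]
Step 17: x=[7.8548] v=[-1.7255]
Step 18: x=[7.7681] v=[-1.7337]
Step 19: x=[7.6817] v=[-1.7289]
Step 20: x=[7.5961] v=[-1.7112]
Step 21: x=[7.5121] v=[-1.6806]
Step 22: x=[7.4302] v=[-1.6374]
Step 23: x=[7.3511] v=[-1.5819]
Step 24: x=[7.2754] v=[-1.5146]
Step 25: x=[7.2036] v=[-1.4359]
Step 26: x=[7.1363] v=[-1.3464]
Step 27: x=[7.0740] v=[-1.2468]
Step 28: x=[7.0171] v=[-1.1379]
Step 29: x=[6.9661] v=[-1.0205]
Step 30: x=[6.9213] v=[-0.8954]
Step 31: x=[6.8831] v=[-0.7636]
Step 32: x=[6.8518] v=[-0.6261]
Step 33: x=[6.8276] v=[-0.4839]
Step 34: x=[6.8107] v=[-0.3380]
Step 35: x=[6.8012] v=[-0.1896]
Step 36: x=[6.7992] v=[-0.0398]
Step 37: x=[6.8047] v=[0.1103]
First v>=0 after going negative at step 37, time=1.8500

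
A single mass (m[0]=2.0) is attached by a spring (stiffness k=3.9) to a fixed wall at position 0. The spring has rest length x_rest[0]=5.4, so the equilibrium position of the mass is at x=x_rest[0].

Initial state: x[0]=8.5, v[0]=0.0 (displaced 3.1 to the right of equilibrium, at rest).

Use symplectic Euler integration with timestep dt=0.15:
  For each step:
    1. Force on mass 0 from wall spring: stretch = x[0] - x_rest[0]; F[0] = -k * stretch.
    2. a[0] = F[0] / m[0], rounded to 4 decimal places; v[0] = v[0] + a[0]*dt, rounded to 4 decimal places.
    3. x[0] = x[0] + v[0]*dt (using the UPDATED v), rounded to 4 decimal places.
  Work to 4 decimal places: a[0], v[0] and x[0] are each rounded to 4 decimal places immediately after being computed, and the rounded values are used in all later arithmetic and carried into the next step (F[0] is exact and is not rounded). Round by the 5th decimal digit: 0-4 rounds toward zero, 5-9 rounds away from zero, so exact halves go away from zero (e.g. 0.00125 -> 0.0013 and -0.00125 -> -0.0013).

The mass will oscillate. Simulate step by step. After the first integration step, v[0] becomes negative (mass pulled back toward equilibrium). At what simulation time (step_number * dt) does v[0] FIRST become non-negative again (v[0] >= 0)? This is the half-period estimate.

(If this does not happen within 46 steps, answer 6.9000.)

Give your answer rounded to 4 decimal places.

Step 0: x=[8.5000] v=[0.0000]
Step 1: x=[8.3640] v=[-0.9068]
Step 2: x=[8.0979] v=[-1.7738]
Step 3: x=[7.7135] v=[-2.5629]
Step 4: x=[7.2276] v=[-3.2396]
Step 5: x=[6.6615] v=[-3.7742]
Step 6: x=[6.0400] v=[-4.1432]
Step 7: x=[5.3904] v=[-4.3304]
Step 8: x=[4.7413] v=[-4.3276]
Step 9: x=[4.1211] v=[-4.1349]
Step 10: x=[3.5570] v=[-3.7608]
Step 11: x=[3.0737] v=[-3.2217]
Step 12: x=[2.6925] v=[-2.5413]
Step 13: x=[2.4301] v=[-1.7494]
Step 14: x=[2.2980] v=[-0.8807]
Step 15: x=[2.3020] v=[0.0266]
First v>=0 after going negative at step 15, time=2.2500

Answer: 2.2500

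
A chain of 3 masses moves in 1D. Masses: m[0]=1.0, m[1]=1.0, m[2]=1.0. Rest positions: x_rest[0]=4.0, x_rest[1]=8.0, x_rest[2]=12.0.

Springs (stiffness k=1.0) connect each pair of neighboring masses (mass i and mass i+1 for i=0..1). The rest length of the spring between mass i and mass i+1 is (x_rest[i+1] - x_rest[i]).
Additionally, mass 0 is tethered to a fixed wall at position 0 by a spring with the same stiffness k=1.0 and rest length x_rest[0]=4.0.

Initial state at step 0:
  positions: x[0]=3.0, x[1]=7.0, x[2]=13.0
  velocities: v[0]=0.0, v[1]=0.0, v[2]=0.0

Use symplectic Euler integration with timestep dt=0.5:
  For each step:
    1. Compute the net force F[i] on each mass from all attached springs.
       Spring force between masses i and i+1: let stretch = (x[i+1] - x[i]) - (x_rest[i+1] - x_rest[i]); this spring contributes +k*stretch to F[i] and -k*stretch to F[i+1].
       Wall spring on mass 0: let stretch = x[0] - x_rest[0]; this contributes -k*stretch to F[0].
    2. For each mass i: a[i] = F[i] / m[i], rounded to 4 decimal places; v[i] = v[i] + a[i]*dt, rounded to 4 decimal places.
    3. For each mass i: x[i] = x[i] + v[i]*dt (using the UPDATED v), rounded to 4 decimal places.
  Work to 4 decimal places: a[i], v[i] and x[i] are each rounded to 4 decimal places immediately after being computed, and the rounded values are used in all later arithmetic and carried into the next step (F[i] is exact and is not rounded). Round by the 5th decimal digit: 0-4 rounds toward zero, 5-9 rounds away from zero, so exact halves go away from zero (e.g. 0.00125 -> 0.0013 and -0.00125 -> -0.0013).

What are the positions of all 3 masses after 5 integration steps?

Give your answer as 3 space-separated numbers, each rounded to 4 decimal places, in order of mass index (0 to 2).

Answer: 5.3185 8.3390 11.0577

Derivation:
Step 0: x=[3.0000 7.0000 13.0000] v=[0.0000 0.0000 0.0000]
Step 1: x=[3.2500 7.5000 12.5000] v=[0.5000 1.0000 -1.0000]
Step 2: x=[3.7500 8.1875 11.7500] v=[1.0000 1.3750 -1.5000]
Step 3: x=[4.4219 8.6563 11.1094] v=[1.3438 0.9375 -1.2813]
Step 4: x=[5.0470 8.6798 10.8555] v=[1.2501 0.0469 -0.5079]
Step 5: x=[5.3185 8.3390 11.0577] v=[0.5430 -0.6817 0.4043]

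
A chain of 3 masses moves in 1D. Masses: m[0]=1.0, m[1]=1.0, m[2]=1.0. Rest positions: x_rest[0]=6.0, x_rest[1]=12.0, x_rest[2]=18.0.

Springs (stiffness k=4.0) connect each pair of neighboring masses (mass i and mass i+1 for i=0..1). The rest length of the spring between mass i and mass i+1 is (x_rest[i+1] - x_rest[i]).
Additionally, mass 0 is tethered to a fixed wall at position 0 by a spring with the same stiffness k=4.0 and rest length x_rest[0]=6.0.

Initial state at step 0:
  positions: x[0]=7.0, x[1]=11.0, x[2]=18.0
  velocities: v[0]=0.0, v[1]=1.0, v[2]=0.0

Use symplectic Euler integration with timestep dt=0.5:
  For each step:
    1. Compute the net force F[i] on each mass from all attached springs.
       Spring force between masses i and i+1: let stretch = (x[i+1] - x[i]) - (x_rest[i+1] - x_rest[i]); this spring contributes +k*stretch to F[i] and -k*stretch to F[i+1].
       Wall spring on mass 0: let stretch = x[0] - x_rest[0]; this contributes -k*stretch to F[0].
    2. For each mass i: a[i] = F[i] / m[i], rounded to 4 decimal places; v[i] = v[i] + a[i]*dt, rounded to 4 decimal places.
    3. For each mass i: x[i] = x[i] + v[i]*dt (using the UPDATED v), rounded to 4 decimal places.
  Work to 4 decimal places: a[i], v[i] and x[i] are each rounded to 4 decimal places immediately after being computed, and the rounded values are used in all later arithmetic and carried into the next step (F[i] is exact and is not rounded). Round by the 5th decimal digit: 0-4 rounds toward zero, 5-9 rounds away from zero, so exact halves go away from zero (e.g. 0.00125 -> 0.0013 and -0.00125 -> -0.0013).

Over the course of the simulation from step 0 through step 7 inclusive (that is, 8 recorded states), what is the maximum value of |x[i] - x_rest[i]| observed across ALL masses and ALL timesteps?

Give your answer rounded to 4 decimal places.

Answer: 2.5000

Derivation:
Step 0: x=[7.0000 11.0000 18.0000] v=[0.0000 1.0000 0.0000]
Step 1: x=[4.0000 14.5000 17.0000] v=[-6.0000 7.0000 -2.0000]
Step 2: x=[7.5000 10.0000 19.5000] v=[7.0000 -9.0000 5.0000]
Step 3: x=[6.0000 12.5000 18.5000] v=[-3.0000 5.0000 -2.0000]
Step 4: x=[5.0000 14.5000 17.5000] v=[-2.0000 4.0000 -2.0000]
Step 5: x=[8.5000 10.0000 19.5000] v=[7.0000 -9.0000 4.0000]
Step 6: x=[5.0000 13.5000 18.0000] v=[-7.0000 7.0000 -3.0000]
Step 7: x=[5.0000 13.0000 18.0000] v=[0.0000 -1.0000 0.0000]
Max displacement = 2.5000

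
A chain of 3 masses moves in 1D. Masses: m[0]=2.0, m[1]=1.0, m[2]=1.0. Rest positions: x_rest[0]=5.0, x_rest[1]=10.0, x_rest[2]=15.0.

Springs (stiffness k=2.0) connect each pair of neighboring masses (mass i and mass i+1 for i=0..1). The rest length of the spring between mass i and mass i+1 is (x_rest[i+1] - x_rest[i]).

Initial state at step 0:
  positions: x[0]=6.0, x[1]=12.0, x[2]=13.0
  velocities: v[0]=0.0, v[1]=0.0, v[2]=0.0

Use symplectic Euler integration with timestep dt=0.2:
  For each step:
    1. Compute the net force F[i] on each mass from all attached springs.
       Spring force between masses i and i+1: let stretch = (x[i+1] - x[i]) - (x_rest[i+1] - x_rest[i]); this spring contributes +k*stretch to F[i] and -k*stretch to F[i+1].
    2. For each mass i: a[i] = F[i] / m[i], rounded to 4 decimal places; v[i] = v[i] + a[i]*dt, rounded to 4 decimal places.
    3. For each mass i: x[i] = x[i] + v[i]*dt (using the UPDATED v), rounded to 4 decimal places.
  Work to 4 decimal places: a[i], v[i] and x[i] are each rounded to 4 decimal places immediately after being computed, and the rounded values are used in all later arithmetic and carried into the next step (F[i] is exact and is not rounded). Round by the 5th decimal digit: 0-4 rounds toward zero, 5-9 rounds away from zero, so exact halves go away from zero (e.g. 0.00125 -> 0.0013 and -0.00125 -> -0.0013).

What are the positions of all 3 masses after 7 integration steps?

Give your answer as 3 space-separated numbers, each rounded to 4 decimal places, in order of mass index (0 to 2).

Answer: 5.6772 8.8139 16.8318

Derivation:
Step 0: x=[6.0000 12.0000 13.0000] v=[0.0000 0.0000 0.0000]
Step 1: x=[6.0400 11.6000 13.3200] v=[0.2000 -2.0000 1.6000]
Step 2: x=[6.1024 10.8928 13.9024] v=[0.3120 -3.5360 2.9120]
Step 3: x=[6.1564 10.0431 14.6440] v=[0.2701 -4.2483 3.7082]
Step 4: x=[6.1659 9.2506 15.4176] v=[0.0474 -3.9626 3.8678]
Step 5: x=[6.0988 8.7047 16.0978] v=[-0.3357 -2.7297 3.4010]
Step 6: x=[5.9359 8.5417 16.5866] v=[-0.8145 -0.8148 2.4438]
Step 7: x=[5.6772 8.8139 16.8318] v=[-1.2933 1.3608 1.2258]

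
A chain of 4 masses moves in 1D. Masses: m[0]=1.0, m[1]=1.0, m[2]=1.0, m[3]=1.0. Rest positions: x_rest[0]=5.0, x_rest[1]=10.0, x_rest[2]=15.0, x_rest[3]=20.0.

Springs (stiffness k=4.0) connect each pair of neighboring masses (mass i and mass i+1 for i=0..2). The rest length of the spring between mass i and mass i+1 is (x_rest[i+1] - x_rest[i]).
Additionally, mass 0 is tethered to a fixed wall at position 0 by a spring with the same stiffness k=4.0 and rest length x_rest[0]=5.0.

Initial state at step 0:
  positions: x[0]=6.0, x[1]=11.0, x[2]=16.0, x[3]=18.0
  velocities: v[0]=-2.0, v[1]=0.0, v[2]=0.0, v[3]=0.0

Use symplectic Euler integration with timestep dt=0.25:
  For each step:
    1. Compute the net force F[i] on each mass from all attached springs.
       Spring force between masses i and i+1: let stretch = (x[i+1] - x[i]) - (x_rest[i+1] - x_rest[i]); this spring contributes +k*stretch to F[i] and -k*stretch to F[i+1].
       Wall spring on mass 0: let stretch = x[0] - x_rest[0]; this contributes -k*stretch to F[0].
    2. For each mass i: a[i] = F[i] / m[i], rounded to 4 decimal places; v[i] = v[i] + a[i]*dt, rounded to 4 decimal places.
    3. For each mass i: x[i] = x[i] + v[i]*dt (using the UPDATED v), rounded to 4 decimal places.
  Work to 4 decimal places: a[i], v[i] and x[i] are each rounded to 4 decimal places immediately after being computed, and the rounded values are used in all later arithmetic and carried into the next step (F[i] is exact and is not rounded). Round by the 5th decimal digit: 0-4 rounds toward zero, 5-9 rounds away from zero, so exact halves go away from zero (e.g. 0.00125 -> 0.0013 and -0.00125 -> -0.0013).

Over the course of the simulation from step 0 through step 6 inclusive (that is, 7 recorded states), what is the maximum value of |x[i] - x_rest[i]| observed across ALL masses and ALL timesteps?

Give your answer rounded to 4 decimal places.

Answer: 2.4287

Derivation:
Step 0: x=[6.0000 11.0000 16.0000 18.0000] v=[-2.0000 0.0000 0.0000 0.0000]
Step 1: x=[5.2500 11.0000 15.2500 18.7500] v=[-3.0000 0.0000 -3.0000 3.0000]
Step 2: x=[4.6250 10.6250 14.3125 19.8750] v=[-2.5000 -1.5000 -3.7500 4.5000]
Step 3: x=[4.3438 9.6719 13.8438 20.8594] v=[-1.1250 -3.8125 -1.8750 3.9375]
Step 4: x=[4.3086 8.4297 14.0860 21.3399] v=[-0.1407 -4.9687 0.9687 1.9219]
Step 5: x=[4.2266 7.5713 14.7276 21.2569] v=[-0.3282 -3.4335 2.5663 -0.3320]
Step 6: x=[3.9241 7.6658 15.2124 20.7916] v=[-1.2101 0.3781 1.9393 -1.8613]
Max displacement = 2.4287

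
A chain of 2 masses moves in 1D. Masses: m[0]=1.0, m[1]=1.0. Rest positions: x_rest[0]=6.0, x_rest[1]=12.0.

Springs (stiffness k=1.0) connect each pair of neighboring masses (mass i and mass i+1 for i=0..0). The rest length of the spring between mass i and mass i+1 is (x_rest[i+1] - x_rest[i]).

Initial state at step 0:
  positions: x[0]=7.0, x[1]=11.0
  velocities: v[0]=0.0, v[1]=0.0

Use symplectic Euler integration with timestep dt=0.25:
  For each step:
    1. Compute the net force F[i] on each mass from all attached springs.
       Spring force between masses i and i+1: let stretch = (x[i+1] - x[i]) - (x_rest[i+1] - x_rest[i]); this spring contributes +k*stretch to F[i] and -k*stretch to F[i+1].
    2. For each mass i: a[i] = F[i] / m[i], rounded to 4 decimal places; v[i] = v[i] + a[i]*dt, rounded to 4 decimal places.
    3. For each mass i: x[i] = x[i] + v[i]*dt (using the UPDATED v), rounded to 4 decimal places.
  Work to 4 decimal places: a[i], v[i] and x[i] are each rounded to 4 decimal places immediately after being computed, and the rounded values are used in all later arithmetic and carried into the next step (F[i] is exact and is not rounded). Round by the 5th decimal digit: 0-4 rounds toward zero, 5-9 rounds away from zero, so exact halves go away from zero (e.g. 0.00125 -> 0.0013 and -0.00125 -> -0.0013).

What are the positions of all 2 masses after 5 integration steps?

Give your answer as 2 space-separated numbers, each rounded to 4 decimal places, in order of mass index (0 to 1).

Step 0: x=[7.0000 11.0000] v=[0.0000 0.0000]
Step 1: x=[6.8750 11.1250] v=[-0.5000 0.5000]
Step 2: x=[6.6406 11.3594] v=[-0.9375 0.9375]
Step 3: x=[6.3262 11.6739] v=[-1.2578 1.2578]
Step 4: x=[5.9710 12.0291] v=[-1.4209 1.4209]
Step 5: x=[5.6194 12.3807] v=[-1.4064 1.4064]

Answer: 5.6194 12.3807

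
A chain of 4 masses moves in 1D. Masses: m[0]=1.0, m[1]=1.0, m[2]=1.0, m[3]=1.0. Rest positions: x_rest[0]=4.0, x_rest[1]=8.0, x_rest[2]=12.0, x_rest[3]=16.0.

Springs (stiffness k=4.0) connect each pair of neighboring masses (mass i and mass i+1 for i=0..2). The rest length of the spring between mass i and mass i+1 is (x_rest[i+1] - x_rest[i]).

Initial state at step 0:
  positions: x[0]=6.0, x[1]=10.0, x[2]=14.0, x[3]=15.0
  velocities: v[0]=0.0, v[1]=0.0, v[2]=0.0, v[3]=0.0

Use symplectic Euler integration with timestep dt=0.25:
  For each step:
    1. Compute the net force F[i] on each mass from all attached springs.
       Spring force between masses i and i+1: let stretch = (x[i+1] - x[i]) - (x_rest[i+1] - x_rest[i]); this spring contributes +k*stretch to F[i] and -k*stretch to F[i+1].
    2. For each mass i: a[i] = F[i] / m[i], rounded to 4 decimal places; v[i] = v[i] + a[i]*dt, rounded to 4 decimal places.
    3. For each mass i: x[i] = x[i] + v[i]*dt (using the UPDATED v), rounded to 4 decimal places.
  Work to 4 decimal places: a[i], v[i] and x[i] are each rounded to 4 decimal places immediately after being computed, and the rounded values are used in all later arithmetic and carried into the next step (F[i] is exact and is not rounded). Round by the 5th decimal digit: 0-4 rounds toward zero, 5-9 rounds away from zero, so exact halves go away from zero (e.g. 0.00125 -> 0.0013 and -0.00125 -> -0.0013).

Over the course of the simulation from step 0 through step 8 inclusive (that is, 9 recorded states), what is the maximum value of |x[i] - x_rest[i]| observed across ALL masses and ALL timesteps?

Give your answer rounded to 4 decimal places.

Step 0: x=[6.0000 10.0000 14.0000 15.0000] v=[0.0000 0.0000 0.0000 0.0000]
Step 1: x=[6.0000 10.0000 13.2500 15.7500] v=[0.0000 0.0000 -3.0000 3.0000]
Step 2: x=[6.0000 9.8125 12.3125 16.8750] v=[0.0000 -0.7500 -3.7500 4.5000]
Step 3: x=[5.9531 9.2969 11.8906 17.8594] v=[-0.1875 -2.0625 -1.6875 3.9375]
Step 4: x=[5.7422 8.5938 12.3125 18.3516] v=[-0.8437 -2.8126 1.6876 1.9687]
Step 5: x=[5.2442 8.1074 13.3145 18.3340] v=[-1.9921 -1.9455 4.0080 -0.0704]
Step 6: x=[4.4620 8.2070 14.2696 18.0615] v=[-3.1289 0.3984 3.8204 -1.0899]
Step 7: x=[3.6160 8.8860 14.6570 17.8411] v=[-3.3839 2.7160 1.5497 -0.8818]
Step 8: x=[3.0875 9.6903 14.3977 17.8246] v=[-2.1139 3.2170 -1.0372 -0.0659]
Max displacement = 2.6570

Answer: 2.6570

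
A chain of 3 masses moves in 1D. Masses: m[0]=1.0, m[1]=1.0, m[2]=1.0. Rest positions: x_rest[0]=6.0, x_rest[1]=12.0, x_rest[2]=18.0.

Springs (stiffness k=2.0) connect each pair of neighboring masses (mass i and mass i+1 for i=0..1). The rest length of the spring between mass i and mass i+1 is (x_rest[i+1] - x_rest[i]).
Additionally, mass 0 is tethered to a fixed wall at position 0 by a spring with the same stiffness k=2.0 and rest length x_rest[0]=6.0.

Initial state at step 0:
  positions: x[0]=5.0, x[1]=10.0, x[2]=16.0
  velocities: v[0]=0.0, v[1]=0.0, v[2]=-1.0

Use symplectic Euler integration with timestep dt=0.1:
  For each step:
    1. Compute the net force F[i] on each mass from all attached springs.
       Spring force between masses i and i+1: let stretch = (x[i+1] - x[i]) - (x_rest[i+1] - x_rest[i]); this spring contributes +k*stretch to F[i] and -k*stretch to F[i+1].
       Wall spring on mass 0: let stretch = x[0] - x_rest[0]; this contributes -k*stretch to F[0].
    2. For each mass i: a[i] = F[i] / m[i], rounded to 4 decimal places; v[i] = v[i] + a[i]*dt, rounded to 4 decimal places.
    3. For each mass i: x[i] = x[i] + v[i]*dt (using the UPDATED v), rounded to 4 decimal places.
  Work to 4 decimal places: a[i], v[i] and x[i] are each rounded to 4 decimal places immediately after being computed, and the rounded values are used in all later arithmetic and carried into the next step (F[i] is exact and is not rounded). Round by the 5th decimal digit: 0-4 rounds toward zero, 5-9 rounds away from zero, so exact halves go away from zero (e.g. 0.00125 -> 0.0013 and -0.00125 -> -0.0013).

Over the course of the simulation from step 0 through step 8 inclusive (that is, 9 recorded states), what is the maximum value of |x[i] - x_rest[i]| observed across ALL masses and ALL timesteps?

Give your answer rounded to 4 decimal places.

Step 0: x=[5.0000 10.0000 16.0000] v=[0.0000 0.0000 -1.0000]
Step 1: x=[5.0000 10.0200 15.9000] v=[0.0000 0.2000 -1.0000]
Step 2: x=[5.0004 10.0572 15.8024] v=[0.0040 0.3720 -0.9760]
Step 3: x=[5.0019 10.1082 15.7099] v=[0.0153 0.5097 -0.9250]
Step 4: x=[5.0055 10.1691 15.6254] v=[0.0362 0.6088 -0.8453]
Step 5: x=[5.0123 10.2358 15.5517] v=[0.0678 0.6673 -0.7366]
Step 6: x=[5.0233 10.3044 15.4917] v=[0.1100 0.6858 -0.5998]
Step 7: x=[5.0395 10.3711 15.4480] v=[0.1616 0.6670 -0.4373]
Step 8: x=[5.0615 10.4327 15.4227] v=[0.2200 0.6161 -0.2527]
Max displacement = 2.5773

Answer: 2.5773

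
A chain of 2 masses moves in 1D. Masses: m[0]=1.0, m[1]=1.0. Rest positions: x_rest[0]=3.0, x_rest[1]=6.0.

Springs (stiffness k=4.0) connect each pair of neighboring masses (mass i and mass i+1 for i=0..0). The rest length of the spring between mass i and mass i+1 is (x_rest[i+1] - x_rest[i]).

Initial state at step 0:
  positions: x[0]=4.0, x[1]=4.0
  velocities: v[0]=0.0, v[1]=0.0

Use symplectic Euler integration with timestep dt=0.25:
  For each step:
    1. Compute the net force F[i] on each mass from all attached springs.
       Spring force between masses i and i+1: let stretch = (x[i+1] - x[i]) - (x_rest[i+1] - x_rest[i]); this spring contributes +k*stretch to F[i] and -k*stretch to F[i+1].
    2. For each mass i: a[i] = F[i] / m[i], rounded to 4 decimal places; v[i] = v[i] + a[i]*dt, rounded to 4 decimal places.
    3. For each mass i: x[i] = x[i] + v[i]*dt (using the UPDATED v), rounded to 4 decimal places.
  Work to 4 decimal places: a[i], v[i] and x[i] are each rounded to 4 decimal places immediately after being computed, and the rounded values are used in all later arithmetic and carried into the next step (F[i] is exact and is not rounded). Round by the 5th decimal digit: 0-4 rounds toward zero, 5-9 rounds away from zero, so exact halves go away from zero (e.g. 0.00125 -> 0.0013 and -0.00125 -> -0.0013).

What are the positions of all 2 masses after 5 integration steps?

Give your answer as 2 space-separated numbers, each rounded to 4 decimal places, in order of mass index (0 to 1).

Step 0: x=[4.0000 4.0000] v=[0.0000 0.0000]
Step 1: x=[3.2500 4.7500] v=[-3.0000 3.0000]
Step 2: x=[2.1250 5.8750] v=[-4.5000 4.5000]
Step 3: x=[1.1875 6.8125] v=[-3.7500 3.7500]
Step 4: x=[0.9063 7.0938] v=[-1.1250 1.1250]
Step 5: x=[1.4219 6.5782] v=[2.0625 -2.0625]

Answer: 1.4219 6.5782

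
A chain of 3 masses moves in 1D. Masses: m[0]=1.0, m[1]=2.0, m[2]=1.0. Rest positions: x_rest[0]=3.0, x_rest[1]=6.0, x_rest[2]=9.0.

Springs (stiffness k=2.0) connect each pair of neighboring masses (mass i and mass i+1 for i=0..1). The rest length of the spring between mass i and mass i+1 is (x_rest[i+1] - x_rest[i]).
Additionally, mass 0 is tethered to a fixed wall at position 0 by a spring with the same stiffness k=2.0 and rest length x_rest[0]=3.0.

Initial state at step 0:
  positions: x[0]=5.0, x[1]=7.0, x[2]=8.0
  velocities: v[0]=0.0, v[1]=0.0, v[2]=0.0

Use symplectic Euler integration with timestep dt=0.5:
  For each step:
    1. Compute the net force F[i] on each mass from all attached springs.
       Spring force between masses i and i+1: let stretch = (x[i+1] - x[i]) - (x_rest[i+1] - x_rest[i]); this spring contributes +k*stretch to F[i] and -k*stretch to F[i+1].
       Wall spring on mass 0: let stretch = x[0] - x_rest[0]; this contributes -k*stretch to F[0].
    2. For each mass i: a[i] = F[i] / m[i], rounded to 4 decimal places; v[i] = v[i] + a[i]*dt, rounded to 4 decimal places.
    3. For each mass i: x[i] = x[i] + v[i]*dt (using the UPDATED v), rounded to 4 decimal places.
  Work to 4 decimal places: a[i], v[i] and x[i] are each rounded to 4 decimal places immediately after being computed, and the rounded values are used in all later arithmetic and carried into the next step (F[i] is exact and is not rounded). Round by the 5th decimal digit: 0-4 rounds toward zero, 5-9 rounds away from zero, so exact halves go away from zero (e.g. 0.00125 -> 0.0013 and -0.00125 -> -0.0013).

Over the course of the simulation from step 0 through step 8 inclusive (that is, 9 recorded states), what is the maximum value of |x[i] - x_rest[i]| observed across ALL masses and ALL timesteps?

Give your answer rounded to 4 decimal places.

Step 0: x=[5.0000 7.0000 8.0000] v=[0.0000 0.0000 0.0000]
Step 1: x=[3.5000 6.7500 9.0000] v=[-3.0000 -0.5000 2.0000]
Step 2: x=[1.8750 6.2500 10.3750] v=[-3.2500 -1.0000 2.7500]
Step 3: x=[1.5000 5.6875 11.1875] v=[-0.7500 -1.1250 1.6250]
Step 4: x=[2.4688 5.4531 10.7500] v=[1.9375 -0.4688 -0.8750]
Step 5: x=[3.6953 5.7969 9.1641] v=[2.4530 0.6875 -3.1719]
Step 6: x=[4.1250 6.4571 7.3946] v=[0.8593 1.3203 -3.5391]
Step 7: x=[3.6582 6.7686 6.6563] v=[-0.9336 0.6230 -1.4766]
Step 8: x=[2.9175 6.2744 7.4742] v=[-1.4814 -0.9884 1.6357]
Max displacement = 2.3437

Answer: 2.3437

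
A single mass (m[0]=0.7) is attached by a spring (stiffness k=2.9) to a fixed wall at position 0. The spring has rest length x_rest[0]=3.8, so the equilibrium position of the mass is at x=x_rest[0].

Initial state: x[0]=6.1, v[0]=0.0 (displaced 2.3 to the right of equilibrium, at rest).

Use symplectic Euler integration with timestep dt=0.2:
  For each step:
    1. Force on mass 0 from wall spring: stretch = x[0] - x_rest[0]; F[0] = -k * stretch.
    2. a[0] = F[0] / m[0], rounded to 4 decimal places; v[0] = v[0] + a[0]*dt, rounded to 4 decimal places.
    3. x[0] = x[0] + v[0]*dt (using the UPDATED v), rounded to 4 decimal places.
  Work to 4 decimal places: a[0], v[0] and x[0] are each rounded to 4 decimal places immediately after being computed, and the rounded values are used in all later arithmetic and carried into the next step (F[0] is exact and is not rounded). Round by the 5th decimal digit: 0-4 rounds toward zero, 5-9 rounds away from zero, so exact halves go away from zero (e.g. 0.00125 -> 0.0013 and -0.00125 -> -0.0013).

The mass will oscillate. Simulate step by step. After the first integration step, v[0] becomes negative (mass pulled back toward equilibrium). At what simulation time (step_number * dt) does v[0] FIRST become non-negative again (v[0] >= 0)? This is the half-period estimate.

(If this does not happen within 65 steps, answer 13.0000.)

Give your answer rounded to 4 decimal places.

Answer: 1.6000

Derivation:
Step 0: x=[6.1000] v=[0.0000]
Step 1: x=[5.7189] v=[-1.9057]
Step 2: x=[5.0198] v=[-3.4956]
Step 3: x=[4.1185] v=[-4.5063]
Step 4: x=[3.1645] v=[-4.7702]
Step 5: x=[2.3158] v=[-4.2436]
Step 6: x=[1.7130] v=[-3.0138]
Step 7: x=[1.4561] v=[-1.2846]
Step 8: x=[1.5876] v=[0.6575]
First v>=0 after going negative at step 8, time=1.6000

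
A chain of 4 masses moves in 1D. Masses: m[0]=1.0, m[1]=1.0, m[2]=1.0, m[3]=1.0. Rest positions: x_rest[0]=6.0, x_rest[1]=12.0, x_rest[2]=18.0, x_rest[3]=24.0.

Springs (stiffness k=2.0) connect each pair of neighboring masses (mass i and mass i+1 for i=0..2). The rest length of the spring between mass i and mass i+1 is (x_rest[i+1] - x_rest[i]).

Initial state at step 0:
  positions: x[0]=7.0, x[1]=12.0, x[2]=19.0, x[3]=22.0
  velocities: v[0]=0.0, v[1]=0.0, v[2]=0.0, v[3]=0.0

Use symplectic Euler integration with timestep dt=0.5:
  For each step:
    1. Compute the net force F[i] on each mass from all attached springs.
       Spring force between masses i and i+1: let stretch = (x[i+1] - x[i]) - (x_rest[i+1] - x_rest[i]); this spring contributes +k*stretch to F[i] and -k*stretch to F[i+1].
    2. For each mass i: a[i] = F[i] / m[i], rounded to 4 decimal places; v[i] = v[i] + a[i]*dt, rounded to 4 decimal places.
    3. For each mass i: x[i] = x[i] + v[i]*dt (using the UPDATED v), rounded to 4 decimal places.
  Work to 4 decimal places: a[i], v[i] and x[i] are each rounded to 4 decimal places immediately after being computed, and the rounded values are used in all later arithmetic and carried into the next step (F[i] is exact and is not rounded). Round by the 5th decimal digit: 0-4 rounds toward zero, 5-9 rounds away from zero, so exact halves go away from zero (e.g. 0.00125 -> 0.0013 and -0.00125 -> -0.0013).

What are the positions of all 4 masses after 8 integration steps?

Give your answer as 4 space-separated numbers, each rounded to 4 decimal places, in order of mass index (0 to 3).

Answer: 6.9063 10.3438 18.6563 24.0938

Derivation:
Step 0: x=[7.0000 12.0000 19.0000 22.0000] v=[0.0000 0.0000 0.0000 0.0000]
Step 1: x=[6.5000 13.0000 17.0000 23.5000] v=[-1.0000 2.0000 -4.0000 3.0000]
Step 2: x=[6.2500 12.7500 16.2500 24.7500] v=[-0.5000 -0.5000 -1.5000 2.5000]
Step 3: x=[6.2500 11.0000 18.0000 24.7500] v=[0.0000 -3.5000 3.5000 0.0000]
Step 4: x=[5.6250 10.3750 19.6250 24.3750] v=[-1.2500 -1.2500 3.2500 -0.7500]
Step 5: x=[4.3750 12.0000 19.0000 24.6250] v=[-2.5000 3.2500 -1.2500 0.5000]
Step 6: x=[3.9375 13.3125 17.6875 25.0625] v=[-0.8750 2.6250 -2.6250 0.8750]
Step 7: x=[5.1875 12.1250 17.8750 24.8125] v=[2.5000 -2.3750 0.3750 -0.5000]
Step 8: x=[6.9063 10.3438 18.6563 24.0938] v=[3.4375 -3.5625 1.5625 -1.4375]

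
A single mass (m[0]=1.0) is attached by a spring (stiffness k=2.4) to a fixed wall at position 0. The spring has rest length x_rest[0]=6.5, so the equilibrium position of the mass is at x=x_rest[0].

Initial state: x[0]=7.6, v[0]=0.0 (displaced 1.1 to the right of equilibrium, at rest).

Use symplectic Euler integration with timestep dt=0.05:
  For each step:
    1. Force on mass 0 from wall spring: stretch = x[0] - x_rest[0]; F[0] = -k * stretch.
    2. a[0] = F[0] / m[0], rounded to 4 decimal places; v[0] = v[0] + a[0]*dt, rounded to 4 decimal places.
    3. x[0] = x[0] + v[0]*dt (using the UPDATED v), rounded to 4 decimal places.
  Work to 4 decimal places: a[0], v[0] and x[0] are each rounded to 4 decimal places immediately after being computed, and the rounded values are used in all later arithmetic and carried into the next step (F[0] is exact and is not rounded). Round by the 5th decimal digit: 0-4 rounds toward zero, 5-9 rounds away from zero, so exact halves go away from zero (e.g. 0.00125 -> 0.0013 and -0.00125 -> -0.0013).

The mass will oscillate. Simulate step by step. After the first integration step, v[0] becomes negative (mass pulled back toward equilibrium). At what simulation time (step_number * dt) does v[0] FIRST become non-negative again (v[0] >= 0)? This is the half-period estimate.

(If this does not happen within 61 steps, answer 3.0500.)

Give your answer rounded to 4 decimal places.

Step 0: x=[7.6000] v=[0.0000]
Step 1: x=[7.5934] v=[-0.1320]
Step 2: x=[7.5802] v=[-0.2632]
Step 3: x=[7.5606] v=[-0.3928]
Step 4: x=[7.5346] v=[-0.5201]
Step 5: x=[7.5024] v=[-0.6443]
Step 6: x=[7.4642] v=[-0.7646]
Step 7: x=[7.4202] v=[-0.8803]
Step 8: x=[7.3707] v=[-0.9907]
Step 9: x=[7.3159] v=[-1.0952]
Step 10: x=[7.2562] v=[-1.1931]
Step 11: x=[7.1920] v=[-1.2838]
Step 12: x=[7.1237] v=[-1.3668]
Step 13: x=[7.0516] v=[-1.4416]
Step 14: x=[6.9762] v=[-1.5078]
Step 15: x=[6.8980] v=[-1.5649]
Step 16: x=[6.8174] v=[-1.6127]
Step 17: x=[6.7349] v=[-1.6508]
Step 18: x=[6.6510] v=[-1.6790]
Step 19: x=[6.5661] v=[-1.6971]
Step 20: x=[6.4809] v=[-1.7050]
Step 21: x=[6.3958] v=[-1.7027]
Step 22: x=[6.3113] v=[-1.6902]
Step 23: x=[6.2279] v=[-1.6676]
Step 24: x=[6.1462] v=[-1.6350]
Step 25: x=[6.0666] v=[-1.5925]
Step 26: x=[5.9896] v=[-1.5405]
Step 27: x=[5.9156] v=[-1.4793]
Step 28: x=[5.8451] v=[-1.4092]
Step 29: x=[5.7786] v=[-1.3306]
Step 30: x=[5.7164] v=[-1.2440]
Step 31: x=[5.6589] v=[-1.1500]
Step 32: x=[5.6064] v=[-1.0491]
Step 33: x=[5.5593] v=[-0.9419]
Step 34: x=[5.5179] v=[-0.8290]
Step 35: x=[5.4823] v=[-0.7112]
Step 36: x=[5.4528] v=[-0.5891]
Step 37: x=[5.4296] v=[-0.4634]
Step 38: x=[5.4129] v=[-0.3350]
Step 39: x=[5.4027] v=[-0.2046]
Step 40: x=[5.3991] v=[-0.0729]
Step 41: x=[5.4021] v=[0.0592]
First v>=0 after going negative at step 41, time=2.0500

Answer: 2.0500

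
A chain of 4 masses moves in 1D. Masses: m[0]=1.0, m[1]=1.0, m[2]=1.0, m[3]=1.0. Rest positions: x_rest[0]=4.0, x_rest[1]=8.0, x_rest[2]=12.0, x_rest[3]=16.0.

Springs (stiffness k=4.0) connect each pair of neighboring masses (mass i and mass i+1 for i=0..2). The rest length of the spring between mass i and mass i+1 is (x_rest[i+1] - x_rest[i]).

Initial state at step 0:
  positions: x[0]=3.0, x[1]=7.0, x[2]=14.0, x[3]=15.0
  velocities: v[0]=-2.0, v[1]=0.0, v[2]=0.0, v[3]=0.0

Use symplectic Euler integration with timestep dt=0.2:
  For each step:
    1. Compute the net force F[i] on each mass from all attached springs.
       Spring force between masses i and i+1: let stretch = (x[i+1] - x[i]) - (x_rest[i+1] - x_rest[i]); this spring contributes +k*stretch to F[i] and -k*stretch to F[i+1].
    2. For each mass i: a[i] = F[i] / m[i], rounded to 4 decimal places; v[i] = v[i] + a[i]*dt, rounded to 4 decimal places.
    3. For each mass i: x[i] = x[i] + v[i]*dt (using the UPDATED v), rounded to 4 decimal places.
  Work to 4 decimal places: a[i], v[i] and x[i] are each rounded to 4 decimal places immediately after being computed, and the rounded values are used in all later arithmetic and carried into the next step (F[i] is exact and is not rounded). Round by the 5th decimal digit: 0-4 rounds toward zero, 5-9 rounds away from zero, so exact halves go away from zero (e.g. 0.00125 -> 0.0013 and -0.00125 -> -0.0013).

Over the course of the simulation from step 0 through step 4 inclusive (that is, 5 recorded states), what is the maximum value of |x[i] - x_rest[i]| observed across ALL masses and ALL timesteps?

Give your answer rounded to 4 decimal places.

Answer: 2.2537

Derivation:
Step 0: x=[3.0000 7.0000 14.0000 15.0000] v=[-2.0000 0.0000 0.0000 0.0000]
Step 1: x=[2.6000 7.4800 13.0400 15.4800] v=[-2.0000 2.4000 -4.8000 2.4000]
Step 2: x=[2.3408 8.0688 11.5808 16.2096] v=[-1.2960 2.9440 -7.2960 3.6480]
Step 3: x=[2.3581 8.3030 10.3003 16.8386] v=[0.0864 1.1712 -6.4026 3.1450]
Step 4: x=[2.6866 7.9056 9.7463 17.0615] v=[1.6423 -1.9869 -2.7698 1.1144]
Max displacement = 2.2537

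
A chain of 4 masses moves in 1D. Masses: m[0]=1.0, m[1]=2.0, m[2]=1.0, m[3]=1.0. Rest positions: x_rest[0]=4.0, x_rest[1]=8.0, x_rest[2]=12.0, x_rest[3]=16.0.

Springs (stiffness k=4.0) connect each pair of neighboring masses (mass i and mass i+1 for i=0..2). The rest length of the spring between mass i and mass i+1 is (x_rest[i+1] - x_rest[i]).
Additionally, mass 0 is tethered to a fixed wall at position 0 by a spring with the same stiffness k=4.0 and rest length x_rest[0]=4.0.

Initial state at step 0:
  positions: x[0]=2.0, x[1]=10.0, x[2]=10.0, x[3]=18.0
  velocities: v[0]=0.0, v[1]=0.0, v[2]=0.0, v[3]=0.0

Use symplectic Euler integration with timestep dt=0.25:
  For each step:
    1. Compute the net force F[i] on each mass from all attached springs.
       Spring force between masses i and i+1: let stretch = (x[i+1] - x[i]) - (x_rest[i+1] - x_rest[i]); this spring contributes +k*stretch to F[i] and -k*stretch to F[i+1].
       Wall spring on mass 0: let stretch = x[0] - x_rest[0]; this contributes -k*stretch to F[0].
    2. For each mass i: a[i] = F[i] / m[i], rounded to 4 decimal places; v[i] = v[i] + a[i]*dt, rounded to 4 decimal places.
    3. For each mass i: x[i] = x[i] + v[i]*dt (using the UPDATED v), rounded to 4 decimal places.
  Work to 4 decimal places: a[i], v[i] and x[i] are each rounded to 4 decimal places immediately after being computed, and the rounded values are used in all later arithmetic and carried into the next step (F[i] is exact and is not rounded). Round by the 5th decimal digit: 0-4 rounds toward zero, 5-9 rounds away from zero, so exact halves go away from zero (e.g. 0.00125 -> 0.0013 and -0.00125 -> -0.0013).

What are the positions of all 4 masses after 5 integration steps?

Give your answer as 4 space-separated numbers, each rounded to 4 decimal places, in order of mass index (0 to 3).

Step 0: x=[2.0000 10.0000 10.0000 18.0000] v=[0.0000 0.0000 0.0000 0.0000]
Step 1: x=[3.5000 9.0000 12.0000 17.0000] v=[6.0000 -4.0000 8.0000 -4.0000]
Step 2: x=[5.5000 7.6875 14.5000 15.7500] v=[8.0000 -5.2500 10.0000 -5.0000]
Step 3: x=[6.6719 6.9531 15.6094 15.1875] v=[4.6875 -2.9375 4.4375 -2.2500]
Step 4: x=[6.2461 7.2656 14.4492 15.7305] v=[-1.7032 1.2501 -4.6407 2.1719]
Step 5: x=[4.5137 8.3487 11.8135 16.9532] v=[-6.9298 4.3322 -10.5430 4.8906]

Answer: 4.5137 8.3487 11.8135 16.9532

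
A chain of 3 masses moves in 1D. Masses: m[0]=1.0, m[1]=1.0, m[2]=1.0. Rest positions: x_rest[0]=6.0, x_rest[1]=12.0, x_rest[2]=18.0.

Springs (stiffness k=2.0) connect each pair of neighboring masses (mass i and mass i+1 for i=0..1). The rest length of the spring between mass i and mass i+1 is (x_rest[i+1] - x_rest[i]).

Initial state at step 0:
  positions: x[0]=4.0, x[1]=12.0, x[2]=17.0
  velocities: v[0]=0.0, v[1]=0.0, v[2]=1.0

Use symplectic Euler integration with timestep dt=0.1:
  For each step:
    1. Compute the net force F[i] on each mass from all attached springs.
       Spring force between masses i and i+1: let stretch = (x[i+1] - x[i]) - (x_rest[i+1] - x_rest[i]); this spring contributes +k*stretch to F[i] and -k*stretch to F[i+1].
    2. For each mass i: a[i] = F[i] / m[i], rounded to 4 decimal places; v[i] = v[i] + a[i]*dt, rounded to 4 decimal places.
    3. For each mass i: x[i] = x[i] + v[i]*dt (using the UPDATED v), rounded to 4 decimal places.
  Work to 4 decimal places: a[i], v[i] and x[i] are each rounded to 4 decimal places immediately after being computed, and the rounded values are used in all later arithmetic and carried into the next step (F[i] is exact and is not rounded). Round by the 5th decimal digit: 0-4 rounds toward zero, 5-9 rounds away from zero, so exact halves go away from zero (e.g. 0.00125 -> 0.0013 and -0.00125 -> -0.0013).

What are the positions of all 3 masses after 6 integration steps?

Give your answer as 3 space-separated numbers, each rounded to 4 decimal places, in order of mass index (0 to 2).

Step 0: x=[4.0000 12.0000 17.0000] v=[0.0000 0.0000 1.0000]
Step 1: x=[4.0400 11.9400 17.1200] v=[0.4000 -0.6000 1.2000]
Step 2: x=[4.1180 11.8256 17.2564] v=[0.7800 -1.1440 1.3640]
Step 3: x=[4.2302 11.6657 17.4042] v=[1.1215 -1.5994 1.4778]
Step 4: x=[4.3711 11.4718 17.5572] v=[1.4086 -1.9388 1.5301]
Step 5: x=[4.5340 11.2576 17.7085] v=[1.6287 -2.1419 1.5130]
Step 6: x=[4.7113 11.0380 17.8508] v=[1.7734 -2.1964 1.4228]

Answer: 4.7113 11.0380 17.8508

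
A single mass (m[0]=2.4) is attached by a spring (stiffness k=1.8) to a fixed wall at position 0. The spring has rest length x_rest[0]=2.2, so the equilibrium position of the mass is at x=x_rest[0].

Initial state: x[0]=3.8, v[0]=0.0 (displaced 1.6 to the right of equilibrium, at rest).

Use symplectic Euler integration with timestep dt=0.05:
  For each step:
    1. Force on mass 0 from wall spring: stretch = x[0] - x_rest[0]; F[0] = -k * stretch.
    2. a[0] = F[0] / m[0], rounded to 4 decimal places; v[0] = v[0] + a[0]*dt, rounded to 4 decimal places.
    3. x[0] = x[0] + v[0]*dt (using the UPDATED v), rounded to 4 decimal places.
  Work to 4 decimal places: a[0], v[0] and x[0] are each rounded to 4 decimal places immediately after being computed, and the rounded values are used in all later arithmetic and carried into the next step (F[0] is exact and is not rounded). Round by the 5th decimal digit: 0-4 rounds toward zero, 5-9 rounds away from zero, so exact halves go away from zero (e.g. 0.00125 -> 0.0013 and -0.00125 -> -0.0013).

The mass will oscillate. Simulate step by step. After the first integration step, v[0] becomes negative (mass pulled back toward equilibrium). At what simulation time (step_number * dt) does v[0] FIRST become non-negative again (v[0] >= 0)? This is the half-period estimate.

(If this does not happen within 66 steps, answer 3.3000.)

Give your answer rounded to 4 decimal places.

Answer: 3.3000

Derivation:
Step 0: x=[3.8000] v=[0.0000]
Step 1: x=[3.7970] v=[-0.0600]
Step 2: x=[3.7910] v=[-0.1199]
Step 3: x=[3.7820] v=[-0.1796]
Step 4: x=[3.7701] v=[-0.2389]
Step 5: x=[3.7552] v=[-0.2978]
Step 6: x=[3.7374] v=[-0.3561]
Step 7: x=[3.7167] v=[-0.4138]
Step 8: x=[3.6932] v=[-0.4707]
Step 9: x=[3.6669] v=[-0.5267]
Step 10: x=[3.6378] v=[-0.5817]
Step 11: x=[3.6060] v=[-0.6356]
Step 12: x=[3.5716] v=[-0.6883]
Step 13: x=[3.5346] v=[-0.7397]
Step 14: x=[3.4951] v=[-0.7898]
Step 15: x=[3.4532] v=[-0.8384]
Step 16: x=[3.4089] v=[-0.8854]
Step 17: x=[3.3624] v=[-0.9307]
Step 18: x=[3.3137] v=[-0.9743]
Step 19: x=[3.2629] v=[-1.0161]
Step 20: x=[3.2101] v=[-1.0560]
Step 21: x=[3.1554] v=[-1.0939]
Step 22: x=[3.0989] v=[-1.1297]
Step 23: x=[3.0407] v=[-1.1634]
Step 24: x=[2.9810] v=[-1.1949]
Step 25: x=[2.9198] v=[-1.2242]
Step 26: x=[2.8572] v=[-1.2512]
Step 27: x=[2.7934] v=[-1.2758]
Step 28: x=[2.7285] v=[-1.2981]
Step 29: x=[2.6626] v=[-1.3179]
Step 30: x=[2.5958] v=[-1.3353]
Step 31: x=[2.5283] v=[-1.3501]
Step 32: x=[2.4602] v=[-1.3624]
Step 33: x=[2.3916] v=[-1.3722]
Step 34: x=[2.3226] v=[-1.3794]
Step 35: x=[2.2534] v=[-1.3840]
Step 36: x=[2.1841] v=[-1.3860]
Step 37: x=[2.1148] v=[-1.3854]
Step 38: x=[2.0457] v=[-1.3822]
Step 39: x=[1.9769] v=[-1.3764]
Step 40: x=[1.9085] v=[-1.3680]
Step 41: x=[1.8406] v=[-1.3571]
Step 42: x=[1.7734] v=[-1.3436]
Step 43: x=[1.7070] v=[-1.3276]
Step 44: x=[1.6415] v=[-1.3091]
Step 45: x=[1.5771] v=[-1.2882]
Step 46: x=[1.5139] v=[-1.2648]
Step 47: x=[1.4519] v=[-1.2391]
Step 48: x=[1.3914] v=[-1.2110]
Step 49: x=[1.3324] v=[-1.1807]
Step 50: x=[1.2750] v=[-1.1482]
Step 51: x=[1.2193] v=[-1.1135]
Step 52: x=[1.1655] v=[-1.0767]
Step 53: x=[1.1136] v=[-1.0379]
Step 54: x=[1.0637] v=[-0.9972]
Step 55: x=[1.0160] v=[-0.9546]
Step 56: x=[0.9705] v=[-0.9102]
Step 57: x=[0.9273] v=[-0.8641]
Step 58: x=[0.8865] v=[-0.8164]
Step 59: x=[0.8481] v=[-0.7671]
Step 60: x=[0.8123] v=[-0.7164]
Step 61: x=[0.7791] v=[-0.6644]
Step 62: x=[0.7485] v=[-0.6111]
Step 63: x=[0.7207] v=[-0.5567]
Step 64: x=[0.6956] v=[-0.5012]
Step 65: x=[0.6734] v=[-0.4448]
Step 66: x=[0.6540] v=[-0.3876]
v[0] did not become non-negative within 66 steps; using fallback time=3.3000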